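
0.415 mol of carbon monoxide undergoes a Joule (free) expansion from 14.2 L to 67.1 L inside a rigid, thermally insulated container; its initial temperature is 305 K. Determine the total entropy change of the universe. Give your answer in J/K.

No heat is exchanged and no work is done, so the ideal-gas temperature stays constant.
Entropy is a state function; using a reversible isothermal path, ΔS_gas = nR ln(V₂/V₁) = 0.415 × 8.314 × ln(67.1/14.2) = 5.36 J/K.
The insulated surroundings exchange no heat, so ΔS_surr = 0 and ΔS_universe = ΔS_gas.

ΔS_universe = 5.36 J/K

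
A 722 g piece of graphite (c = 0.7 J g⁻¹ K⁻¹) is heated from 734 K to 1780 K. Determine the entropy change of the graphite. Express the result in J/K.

ΔS = ∫dQ_rev/T = m c ln(T₂/T₁) = 722 × 0.7 × ln(1780/734) = 448 J/K.

ΔS = 448 J/K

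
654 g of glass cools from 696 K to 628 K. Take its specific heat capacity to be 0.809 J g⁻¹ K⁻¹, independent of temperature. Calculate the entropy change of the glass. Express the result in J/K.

ΔS = ∫dQ_rev/T = m c ln(T₂/T₁) = 654 × 0.809 × ln(628/696) = -54.4 J/K.

ΔS = -54.4 J/K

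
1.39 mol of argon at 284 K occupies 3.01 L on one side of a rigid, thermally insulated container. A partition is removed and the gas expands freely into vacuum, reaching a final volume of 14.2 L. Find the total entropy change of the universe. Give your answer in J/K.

ΔS_universe = 17.9 J/K

No heat is exchanged and no work is done, so the ideal-gas temperature stays constant.
Entropy is a state function; using a reversible isothermal path, ΔS_gas = nR ln(V₂/V₁) = 1.39 × 8.314 × ln(14.2/3.01) = 17.9 J/K.
The insulated surroundings exchange no heat, so ΔS_surr = 0 and ΔS_universe = ΔS_gas.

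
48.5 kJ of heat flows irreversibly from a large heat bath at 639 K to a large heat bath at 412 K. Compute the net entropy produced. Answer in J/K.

ΔS_total = 41.8 J/K

ΔS_hot = −Q/T_H = −48500/639 = -75.9 J/K and ΔS_cold = +Q/T_C = 48500/412 = 117.7 J/K.
ΔS_total = -75.9 + 117.7 = 41.8 J/K, positive as the second law requires.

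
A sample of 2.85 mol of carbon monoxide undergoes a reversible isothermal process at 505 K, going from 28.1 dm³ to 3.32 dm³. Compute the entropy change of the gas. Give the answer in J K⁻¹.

For an isothermal ideal gas ΔS_gas = nR ln(V₂/V₁) = 2.85 × 8.314 × ln(3.32/28.1) = -50.6 J/K.

ΔS_gas = -50.6 J/K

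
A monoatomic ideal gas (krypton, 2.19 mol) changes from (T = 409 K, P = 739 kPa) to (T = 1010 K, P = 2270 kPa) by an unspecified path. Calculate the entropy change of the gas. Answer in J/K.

ΔS = 20.7 J/K

ΔS = nC_p ln(T₂/T₁) − nR ln(P₂/P₁), with C_p = 5R/2 = 20.79 J mol⁻¹ K⁻¹ for a monoatomic ideal gas.
ΔS = 2.19 × [20.79 × ln(1010/409) − 8.314 × ln(2270/739)] = 20.7 J/K.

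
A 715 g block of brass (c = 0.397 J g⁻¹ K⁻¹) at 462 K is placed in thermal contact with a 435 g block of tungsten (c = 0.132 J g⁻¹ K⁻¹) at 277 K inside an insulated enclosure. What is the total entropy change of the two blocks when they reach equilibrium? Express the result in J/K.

Energy balance: T_f = (m₁c₁T₁ + m₂c₂T₂)/(m₁c₁ + m₂c₂) = 430.87 K.
ΔS₁ = m₁c₁ ln(T_f/T₁) = 283.855 × ln(430.87/462) = -19.8 J/K.
ΔS₂ = m₂c₂ ln(T_f/T₂) = 57.42 × ln(430.87/277) = 25.37 J/K.
ΔS_total = -19.8 + 25.37 = 5.57 J/K.

ΔS_total = 5.57 J/K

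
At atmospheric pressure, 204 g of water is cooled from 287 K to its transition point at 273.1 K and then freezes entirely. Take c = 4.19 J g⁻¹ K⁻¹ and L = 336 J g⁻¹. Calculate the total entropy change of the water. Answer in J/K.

Cooling step: ΔS₁ = m c ln(T_tr/T_i) = 204 × 4.19 × ln(273.1/287) = -42.43 J/K.
Phase change: ΔS₂ = −mL/T_tr = −204 × 336 / 273.1 = -251 J/K.
ΔS_total = (-42.43) + (-251) = -293 J/K.

ΔS = -293 J/K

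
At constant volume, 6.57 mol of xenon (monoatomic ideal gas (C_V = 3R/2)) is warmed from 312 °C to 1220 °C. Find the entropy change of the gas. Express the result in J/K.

ΔS = 76.8 J/K

In kelvin: T₁ = 585.15 K, T₂ = 1493.15 K. At constant volume, ΔS = nC_V ln(T₂/T₁) with C_V = 3R/2 = 12.47 J mol⁻¹ K⁻¹.
ΔS = 6.57 × 12.47 × ln(1493.15/585.15) = 76.8 J/K.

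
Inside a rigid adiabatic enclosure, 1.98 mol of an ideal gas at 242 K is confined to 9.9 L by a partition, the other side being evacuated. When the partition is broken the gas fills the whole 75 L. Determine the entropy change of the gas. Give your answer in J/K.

ΔS_gas = 33.3 J/K

No heat is exchanged and no work is done, so the ideal-gas temperature stays constant.
Entropy is a state function; using a reversible isothermal path, ΔS_gas = nR ln(V₂/V₁) = 1.98 × 8.314 × ln(75/9.9) = 33.3 J/K.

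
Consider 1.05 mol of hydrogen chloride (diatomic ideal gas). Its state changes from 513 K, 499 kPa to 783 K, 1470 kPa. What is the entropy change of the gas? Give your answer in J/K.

ΔS = nC_p ln(T₂/T₁) − nR ln(P₂/P₁), with C_p = 7R/2 = 29.1 J mol⁻¹ K⁻¹ for a diatomic ideal gas.
ΔS = 1.05 × [29.1 × ln(783/513) − 8.314 × ln(1470/499)] = 3.49 J/K.

ΔS = 3.49 J/K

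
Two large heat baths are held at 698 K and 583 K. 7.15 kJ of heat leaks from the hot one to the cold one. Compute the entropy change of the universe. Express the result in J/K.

ΔS_hot = −Q/T_H = −7150/698 = -10.24 J/K and ΔS_cold = +Q/T_C = 7150/583 = 12.26 J/K.
ΔS_total = -10.24 + 12.26 = 2.02 J/K, positive as the second law requires.

ΔS_total = 2.02 J/K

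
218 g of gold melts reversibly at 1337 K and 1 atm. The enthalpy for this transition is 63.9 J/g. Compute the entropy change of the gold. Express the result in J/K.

ΔS = 10.4 J/K

Heat absorbed by the substance: Q = mL = 218 × 63.9 = 13930.2 J.
At constant T, ΔS = Q_rev/T = 13930.2 / 1337 = 10.4 J/K.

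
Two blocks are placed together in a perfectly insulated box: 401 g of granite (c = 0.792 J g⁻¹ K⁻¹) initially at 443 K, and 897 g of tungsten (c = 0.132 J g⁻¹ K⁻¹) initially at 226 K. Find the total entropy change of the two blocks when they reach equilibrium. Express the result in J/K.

Energy balance: T_f = (m₁c₁T₁ + m₂c₂T₂)/(m₁c₁ + m₂c₂) = 384.07 K.
ΔS₁ = m₁c₁ ln(T_f/T₁) = 317.592 × ln(384.07/443) = -45.335 J/K.
ΔS₂ = m₂c₂ ln(T_f/T₂) = 118.404 × ln(384.07/226) = 62.788 J/K.
ΔS_total = -45.335 + 62.788 = 17.5 J/K.

ΔS_total = 17.5 J/K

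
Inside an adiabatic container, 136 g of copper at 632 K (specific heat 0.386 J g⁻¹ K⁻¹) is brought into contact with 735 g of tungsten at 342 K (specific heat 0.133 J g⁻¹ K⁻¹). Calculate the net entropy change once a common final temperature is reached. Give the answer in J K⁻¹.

ΔS_total = 6.75 J/K

Energy balance: T_f = (m₁c₁T₁ + m₂c₂T₂)/(m₁c₁ + m₂c₂) = 443.32 K.
ΔS₁ = m₁c₁ ln(T_f/T₁) = 52.496 × ln(443.32/632) = -18.615 J/K.
ΔS₂ = m₂c₂ ln(T_f/T₂) = 97.755 × ln(443.32/342) = 25.366 J/K.
ΔS_total = -18.615 + 25.366 = 6.75 J/K.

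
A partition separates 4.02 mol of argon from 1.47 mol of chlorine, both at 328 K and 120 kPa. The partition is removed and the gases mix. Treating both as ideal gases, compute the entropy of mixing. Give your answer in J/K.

Mole fractions: x_A = 4.02/5.49 = 0.732, x_B = 0.268.
ΔS_mix = −R(n_A ln x_A + n_B ln x_B) = −8.314 × (4.02 ln 0.732 + 1.47 ln 0.268) = 26.5 J/K.

ΔS_mix = 26.5 J/K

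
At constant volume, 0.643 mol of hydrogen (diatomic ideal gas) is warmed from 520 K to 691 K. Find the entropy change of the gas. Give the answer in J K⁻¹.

ΔS = 3.8 J/K

At constant volume, ΔS = nC_V ln(T₂/T₁) with C_V = 5R/2 = 20.79 J mol⁻¹ K⁻¹.
ΔS = 0.643 × 20.79 × ln(691/520) = 3.8 J/K.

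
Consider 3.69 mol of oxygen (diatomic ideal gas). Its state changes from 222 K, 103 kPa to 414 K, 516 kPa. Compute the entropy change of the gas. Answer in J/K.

ΔS = 17.5 J/K

ΔS = nC_p ln(T₂/T₁) − nR ln(P₂/P₁), with C_p = 7R/2 = 29.1 J mol⁻¹ K⁻¹ for a diatomic ideal gas.
ΔS = 3.69 × [29.1 × ln(414/222) − 8.314 × ln(516/103)] = 17.5 J/K.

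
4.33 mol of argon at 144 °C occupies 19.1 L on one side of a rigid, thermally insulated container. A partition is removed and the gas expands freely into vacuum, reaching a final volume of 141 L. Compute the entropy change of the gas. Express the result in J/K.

No heat is exchanged and no work is done, so the ideal-gas temperature stays constant.
Entropy is a state function; using a reversible isothermal path, ΔS_gas = nR ln(V₂/V₁) = 4.33 × 8.314 × ln(141/19.1) = 72 J/K.

ΔS_gas = 72 J/K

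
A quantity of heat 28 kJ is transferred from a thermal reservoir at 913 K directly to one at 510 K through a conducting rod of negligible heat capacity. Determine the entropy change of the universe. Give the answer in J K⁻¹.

ΔS_hot = −Q/T_H = −28000/913 = -30.67 J/K and ΔS_cold = +Q/T_C = 28000/510 = 54.9 J/K.
ΔS_total = -30.67 + 54.9 = 24.2 J/K, positive as the second law requires.

ΔS_total = 24.2 J/K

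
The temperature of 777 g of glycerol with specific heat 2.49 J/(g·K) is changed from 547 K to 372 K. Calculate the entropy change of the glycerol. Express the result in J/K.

ΔS = ∫dQ_rev/T = m c ln(T₂/T₁) = 777 × 2.49 × ln(372/547) = -746 J/K.

ΔS = -746 J/K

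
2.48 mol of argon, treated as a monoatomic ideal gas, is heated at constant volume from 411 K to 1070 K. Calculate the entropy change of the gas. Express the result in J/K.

ΔS = 29.6 J/K

At constant volume, ΔS = nC_V ln(T₂/T₁) with C_V = 3R/2 = 12.47 J mol⁻¹ K⁻¹.
ΔS = 2.48 × 12.47 × ln(1070/411) = 29.6 J/K.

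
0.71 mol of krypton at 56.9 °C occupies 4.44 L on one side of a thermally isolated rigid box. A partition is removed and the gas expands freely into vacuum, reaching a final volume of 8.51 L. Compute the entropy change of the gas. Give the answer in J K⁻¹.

ΔS_gas = 3.84 J/K

For an ideal gas in free expansion Q = 0 and W = 0, so T is unchanged.
Entropy is a state function; using a reversible isothermal path, ΔS_gas = nR ln(V₂/V₁) = 0.71 × 8.314 × ln(8.51/4.44) = 3.84 J/K.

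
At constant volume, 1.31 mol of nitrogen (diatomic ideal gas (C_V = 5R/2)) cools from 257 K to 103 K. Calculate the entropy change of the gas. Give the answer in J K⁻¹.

ΔS = -24.9 J/K

At constant volume, ΔS = nC_V ln(T₂/T₁) with C_V = 5R/2 = 20.79 J mol⁻¹ K⁻¹.
ΔS = 1.31 × 20.79 × ln(103/257) = -24.9 J/K.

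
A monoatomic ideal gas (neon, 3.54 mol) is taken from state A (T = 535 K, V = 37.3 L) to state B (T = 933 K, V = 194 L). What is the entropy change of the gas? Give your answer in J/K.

ΔS = 73.1 J/K

Entropy is a state function: ΔS = nC_V ln(T₂/T₁) + nR ln(V₂/V₁), with C_V = 3R/2 = 12.47 J mol⁻¹ K⁻¹ for a monoatomic ideal gas.
ΔS = 3.54 × [12.47 × ln(933/535) + 8.314 × ln(194/37.3)] = 73.1 J/K.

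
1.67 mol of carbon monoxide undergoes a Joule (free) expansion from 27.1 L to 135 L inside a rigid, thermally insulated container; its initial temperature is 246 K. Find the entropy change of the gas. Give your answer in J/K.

No heat is exchanged and no work is done, so the ideal-gas temperature stays constant.
Entropy is a state function; using a reversible isothermal path, ΔS_gas = nR ln(V₂/V₁) = 1.67 × 8.314 × ln(135/27.1) = 22.3 J/K.

ΔS_gas = 22.3 J/K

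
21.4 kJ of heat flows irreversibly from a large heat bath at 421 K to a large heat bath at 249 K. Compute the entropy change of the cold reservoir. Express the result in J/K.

The cold reservoir gains heat Q, so ΔS_cold = +Q/T_C = 21400/249 = 85.9 J/K.

ΔS_cold = 85.9 J/K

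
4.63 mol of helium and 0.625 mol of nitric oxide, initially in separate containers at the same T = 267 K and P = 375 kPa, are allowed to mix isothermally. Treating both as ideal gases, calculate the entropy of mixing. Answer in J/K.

ΔS_mix = 15.9 J/K

Mole fractions: x_A = 4.63/5.25 = 0.881, x_B = 0.119.
ΔS_mix = −R(n_A ln x_A + n_B ln x_B) = −8.314 × (4.63 ln 0.881 + 0.625 ln 0.119) = 15.9 J/K.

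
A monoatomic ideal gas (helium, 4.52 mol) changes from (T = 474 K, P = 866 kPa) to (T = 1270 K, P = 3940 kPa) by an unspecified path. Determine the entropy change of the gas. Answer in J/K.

ΔS = nC_p ln(T₂/T₁) − nR ln(P₂/P₁), with C_p = 5R/2 = 20.79 J mol⁻¹ K⁻¹ for a monoatomic ideal gas.
ΔS = 4.52 × [20.79 × ln(1270/474) − 8.314 × ln(3940/866)] = 35.7 J/K.

ΔS = 35.7 J/K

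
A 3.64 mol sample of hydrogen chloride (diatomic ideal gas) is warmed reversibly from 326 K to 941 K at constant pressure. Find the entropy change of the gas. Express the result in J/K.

ΔS = 112 J/K

At constant pressure, ΔS = nC_p ln(T₂/T₁) with C_p = 7R/2 = 29.1 J mol⁻¹ K⁻¹.
ΔS = 3.64 × 29.1 × ln(941/326) = 112 J/K.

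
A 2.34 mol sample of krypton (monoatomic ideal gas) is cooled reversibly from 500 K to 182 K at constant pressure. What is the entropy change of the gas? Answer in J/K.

ΔS = -49.2 J/K

At constant pressure, ΔS = nC_p ln(T₂/T₁) with C_p = 5R/2 = 20.79 J mol⁻¹ K⁻¹.
ΔS = 2.34 × 20.79 × ln(182/500) = -49.2 J/K.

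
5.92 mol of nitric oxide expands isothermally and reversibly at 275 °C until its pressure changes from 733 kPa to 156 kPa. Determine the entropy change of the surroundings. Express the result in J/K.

ΔS_surr = -76.2 J/K

For an isothermal ideal gas ΔS_gas = nR ln(P₁/P₂) = 5.92 × 8.314 × ln(733/156) = 76.2 J/K.
The process is reversible, so ΔS_surr = −ΔS_gas = -76.2 J/K and ΔS_universe = 0.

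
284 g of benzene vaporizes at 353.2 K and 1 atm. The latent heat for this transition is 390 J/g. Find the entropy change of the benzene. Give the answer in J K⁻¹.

ΔS = 314 J/K

Heat absorbed by the substance: Q = mL = 284 × 390 = 110760 J.
At constant T, ΔS = Q_rev/T = 110760 / 353.2 = 314 J/K.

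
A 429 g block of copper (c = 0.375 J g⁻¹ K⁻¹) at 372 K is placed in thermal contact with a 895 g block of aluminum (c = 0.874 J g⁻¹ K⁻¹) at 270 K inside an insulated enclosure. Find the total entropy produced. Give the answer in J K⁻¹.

Energy balance: T_f = (m₁c₁T₁ + m₂c₂T₂)/(m₁c₁ + m₂c₂) = 287.4 K.
ΔS₁ = m₁c₁ ln(T_f/T₁) = 160.875 × ln(287.4/372) = -41.51 J/K.
ΔS₂ = m₂c₂ ln(T_f/T₂) = 782.23 × ln(287.4/270) = 48.85 J/K.
ΔS_total = -41.51 + 48.85 = 7.34 J/K.

ΔS_total = 7.34 J/K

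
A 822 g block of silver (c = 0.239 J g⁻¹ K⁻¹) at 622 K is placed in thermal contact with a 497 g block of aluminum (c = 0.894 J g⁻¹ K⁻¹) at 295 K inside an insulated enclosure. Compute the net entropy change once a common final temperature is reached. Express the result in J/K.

ΔS_total = 40.9 J/K

Energy balance: T_f = (m₁c₁T₁ + m₂c₂T₂)/(m₁c₁ + m₂c₂) = 395.26 K.
ΔS₁ = m₁c₁ ln(T_f/T₁) = 196.458 × ln(395.26/622) = -89.08 J/K.
ΔS₂ = m₂c₂ ln(T_f/T₂) = 444.318 × ln(395.26/295) = 130 J/K.
ΔS_total = -89.08 + 130 = 40.9 J/K.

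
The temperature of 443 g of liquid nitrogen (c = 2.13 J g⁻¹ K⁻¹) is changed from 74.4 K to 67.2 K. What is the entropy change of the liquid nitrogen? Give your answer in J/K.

ΔS = ∫dQ_rev/T = m c ln(T₂/T₁) = 443 × 2.13 × ln(67.2/74.4) = -96 J/K.

ΔS = -96 J/K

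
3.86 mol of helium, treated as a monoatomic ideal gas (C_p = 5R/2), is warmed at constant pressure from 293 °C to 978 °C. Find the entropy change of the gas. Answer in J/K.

In kelvin: T₁ = 566.15 K, T₂ = 1251.15 K. At constant pressure, ΔS = nC_p ln(T₂/T₁) with C_p = 5R/2 = 20.79 J mol⁻¹ K⁻¹.
ΔS = 3.86 × 20.79 × ln(1251.15/566.15) = 63.6 J/K.

ΔS = 63.6 J/K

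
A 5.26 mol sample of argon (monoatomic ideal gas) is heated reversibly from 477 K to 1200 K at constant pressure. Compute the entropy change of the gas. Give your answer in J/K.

At constant pressure, ΔS = nC_p ln(T₂/T₁) with C_p = 5R/2 = 20.79 J mol⁻¹ K⁻¹.
ΔS = 5.26 × 20.79 × ln(1200/477) = 101 J/K.

ΔS = 101 J/K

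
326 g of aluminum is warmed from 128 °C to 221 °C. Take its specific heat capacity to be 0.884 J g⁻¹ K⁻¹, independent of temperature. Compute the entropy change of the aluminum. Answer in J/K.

ΔS = 60.1 J/K

In kelvin: T₁ = 401.15 K, T₂ = 494.15 K. ΔS = ∫dQ_rev/T = m c ln(T₂/T₁) = 326 × 0.884 × ln(494.15/401.15) = 60.1 J/K.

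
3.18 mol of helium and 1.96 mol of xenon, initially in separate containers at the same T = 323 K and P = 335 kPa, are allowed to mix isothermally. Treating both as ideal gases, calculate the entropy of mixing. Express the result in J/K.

ΔS_mix = 28.4 J/K

Mole fractions: x_A = 3.18/5.14 = 0.619, x_B = 0.381.
ΔS_mix = −R(n_A ln x_A + n_B ln x_B) = −8.314 × (3.18 ln 0.619 + 1.96 ln 0.381) = 28.4 J/K.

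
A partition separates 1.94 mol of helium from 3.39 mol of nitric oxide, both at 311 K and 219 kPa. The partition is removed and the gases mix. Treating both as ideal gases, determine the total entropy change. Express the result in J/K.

Mole fractions: x_A = 1.94/5.33 = 0.364, x_B = 0.636.
ΔS_mix = −R(n_A ln x_A + n_B ln x_B) = −8.314 × (1.94 ln 0.364 + 3.39 ln 0.636) = 29.1 J/K.

ΔS_mix = 29.1 J/K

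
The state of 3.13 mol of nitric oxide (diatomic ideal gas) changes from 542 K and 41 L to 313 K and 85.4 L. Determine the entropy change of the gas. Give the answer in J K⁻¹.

ΔS = -16.6 J/K

Entropy is a state function: ΔS = nC_V ln(T₂/T₁) + nR ln(V₂/V₁), with C_V = 5R/2 = 20.79 J mol⁻¹ K⁻¹ for a diatomic ideal gas.
ΔS = 3.13 × [20.79 × ln(313/542) + 8.314 × ln(85.4/41)] = -16.6 J/K.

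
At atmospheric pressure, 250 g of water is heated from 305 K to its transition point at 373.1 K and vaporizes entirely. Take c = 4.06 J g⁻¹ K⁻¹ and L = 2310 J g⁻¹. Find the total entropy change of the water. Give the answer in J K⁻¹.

ΔS = 1750 J/K

Warming step: ΔS₁ = m c ln(T_tr/T_i) = 250 × 4.06 × ln(373.1/305) = 204.6 J/K.
Phase change: ΔS₂ = +mL/T_tr = 250 × 2310 / 373.1 = 1548 J/K.
ΔS_total = (204.6) + (1548) = 1750 J/K.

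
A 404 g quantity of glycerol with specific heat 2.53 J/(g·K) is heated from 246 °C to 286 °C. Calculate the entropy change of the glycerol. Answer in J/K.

In kelvin: T₁ = 519.15 K, T₂ = 559.15 K. ΔS = ∫dQ_rev/T = m c ln(T₂/T₁) = 404 × 2.53 × ln(559.15/519.15) = 75.9 J/K.

ΔS = 75.9 J/K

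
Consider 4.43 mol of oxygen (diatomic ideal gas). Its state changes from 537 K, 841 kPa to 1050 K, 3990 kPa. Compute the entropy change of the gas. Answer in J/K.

ΔS = 29.1 J/K

ΔS = nC_p ln(T₂/T₁) − nR ln(P₂/P₁), with C_p = 7R/2 = 29.1 J mol⁻¹ K⁻¹ for a diatomic ideal gas.
ΔS = 4.43 × [29.1 × ln(1050/537) − 8.314 × ln(3990/841)] = 29.1 J/K.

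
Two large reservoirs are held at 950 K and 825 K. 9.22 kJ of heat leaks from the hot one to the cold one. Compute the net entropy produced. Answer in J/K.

ΔS_total = 1.47 J/K

ΔS_hot = −Q/T_H = −9220/950 = -9.705 J/K and ΔS_cold = +Q/T_C = 9220/825 = 11.18 J/K.
ΔS_total = -9.705 + 11.18 = 1.47 J/K, positive as the second law requires.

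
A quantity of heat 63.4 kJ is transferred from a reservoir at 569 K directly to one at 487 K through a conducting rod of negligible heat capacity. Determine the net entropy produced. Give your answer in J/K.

ΔS_total = 18.8 J/K

ΔS_hot = −Q/T_H = −63400/569 = -111.4 J/K and ΔS_cold = +Q/T_C = 63400/487 = 130.2 J/K.
ΔS_total = -111.4 + 130.2 = 18.8 J/K, positive as the second law requires.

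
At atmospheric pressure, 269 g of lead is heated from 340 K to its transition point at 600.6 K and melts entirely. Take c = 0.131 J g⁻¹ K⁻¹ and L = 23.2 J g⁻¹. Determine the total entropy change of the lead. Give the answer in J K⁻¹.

ΔS = 30.4 J/K

Warming step: ΔS₁ = m c ln(T_tr/T_i) = 269 × 0.131 × ln(600.6/340) = 20.05 J/K.
Phase change: ΔS₂ = +mL/T_tr = 269 × 23.2 / 600.6 = 10.39 J/K.
ΔS_total = (20.05) + (10.39) = 30.4 J/K.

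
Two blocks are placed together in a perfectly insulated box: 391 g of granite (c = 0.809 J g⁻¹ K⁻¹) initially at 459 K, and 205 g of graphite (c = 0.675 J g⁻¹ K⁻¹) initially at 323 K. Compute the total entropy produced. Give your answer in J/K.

Energy balance: T_f = (m₁c₁T₁ + m₂c₂T₂)/(m₁c₁ + m₂c₂) = 417.61 K.
ΔS₁ = m₁c₁ ln(T_f/T₁) = 316.319 × ln(417.61/459) = -29.89 J/K.
ΔS₂ = m₂c₂ ln(T_f/T₂) = 138.375 × ln(417.61/323) = 35.55 J/K.
ΔS_total = -29.89 + 35.55 = 5.66 J/K.

ΔS_total = 5.66 J/K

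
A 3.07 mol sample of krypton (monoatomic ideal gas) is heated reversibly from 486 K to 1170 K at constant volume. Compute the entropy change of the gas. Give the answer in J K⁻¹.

At constant volume, ΔS = nC_V ln(T₂/T₁) with C_V = 3R/2 = 12.47 J mol⁻¹ K⁻¹.
ΔS = 3.07 × 12.47 × ln(1170/486) = 33.6 J/K.

ΔS = 33.6 J/K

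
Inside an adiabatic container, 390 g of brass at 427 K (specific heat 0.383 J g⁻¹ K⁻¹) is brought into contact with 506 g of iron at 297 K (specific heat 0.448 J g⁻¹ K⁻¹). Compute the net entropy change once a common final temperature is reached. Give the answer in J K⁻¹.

Energy balance: T_f = (m₁c₁T₁ + m₂c₂T₂)/(m₁c₁ + m₂c₂) = 348.64 K.
ΔS₁ = m₁c₁ ln(T_f/T₁) = 149.37 × ln(348.64/427) = -30.29 J/K.
ΔS₂ = m₂c₂ ln(T_f/T₂) = 226.688 × ln(348.64/297) = 36.34 J/K.
ΔS_total = -30.29 + 36.34 = 6.05 J/K.

ΔS_total = 6.05 J/K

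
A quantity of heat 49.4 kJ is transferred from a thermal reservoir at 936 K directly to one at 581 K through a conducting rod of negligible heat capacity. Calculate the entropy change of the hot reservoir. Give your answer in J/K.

ΔS_hot = -52.8 J/K

The hot reservoir loses heat Q, so ΔS_hot = −Q/T_H = −49400/936 = -52.8 J/K.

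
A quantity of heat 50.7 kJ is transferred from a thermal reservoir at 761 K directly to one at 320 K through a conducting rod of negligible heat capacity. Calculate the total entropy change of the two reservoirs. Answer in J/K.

ΔS_total = 91.8 J/K

ΔS_hot = −Q/T_H = −50700/761 = -66.62 J/K and ΔS_cold = +Q/T_C = 50700/320 = 158.4 J/K.
ΔS_total = -66.62 + 158.4 = 91.8 J/K, positive as the second law requires.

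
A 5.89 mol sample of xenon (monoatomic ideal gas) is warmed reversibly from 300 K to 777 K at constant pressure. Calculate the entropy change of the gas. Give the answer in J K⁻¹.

At constant pressure, ΔS = nC_p ln(T₂/T₁) with C_p = 5R/2 = 20.79 J mol⁻¹ K⁻¹.
ΔS = 5.89 × 20.79 × ln(777/300) = 117 J/K.

ΔS = 117 J/K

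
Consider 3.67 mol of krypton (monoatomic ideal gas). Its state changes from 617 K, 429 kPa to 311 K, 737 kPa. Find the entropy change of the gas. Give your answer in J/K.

ΔS = nC_p ln(T₂/T₁) − nR ln(P₂/P₁), with C_p = 5R/2 = 20.79 J mol⁻¹ K⁻¹ for a monoatomic ideal gas.
ΔS = 3.67 × [20.79 × ln(311/617) − 8.314 × ln(737/429)] = -68.8 J/K.

ΔS = -68.8 J/K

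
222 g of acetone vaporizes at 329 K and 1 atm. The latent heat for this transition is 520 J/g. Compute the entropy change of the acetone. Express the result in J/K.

ΔS = 351 J/K

Heat absorbed by the substance: Q = mL = 222 × 520 = 115440 J.
At constant T, ΔS = Q_rev/T = 115440 / 329 = 351 J/K.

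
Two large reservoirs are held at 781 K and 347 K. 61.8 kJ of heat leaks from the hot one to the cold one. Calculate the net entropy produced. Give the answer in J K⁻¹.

ΔS_total = 99 J/K

ΔS_hot = −Q/T_H = −61800/781 = -79.13 J/K and ΔS_cold = +Q/T_C = 61800/347 = 178.1 J/K.
ΔS_total = -79.13 + 178.1 = 99 J/K, positive as the second law requires.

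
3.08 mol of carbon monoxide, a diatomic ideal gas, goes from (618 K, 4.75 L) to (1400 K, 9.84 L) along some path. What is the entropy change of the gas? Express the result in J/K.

Entropy is a state function: ΔS = nC_V ln(T₂/T₁) + nR ln(V₂/V₁), with C_V = 5R/2 = 20.79 J mol⁻¹ K⁻¹ for a diatomic ideal gas.
ΔS = 3.08 × [20.79 × ln(1400/618) + 8.314 × ln(9.84/4.75)] = 71 J/K.

ΔS = 71 J/K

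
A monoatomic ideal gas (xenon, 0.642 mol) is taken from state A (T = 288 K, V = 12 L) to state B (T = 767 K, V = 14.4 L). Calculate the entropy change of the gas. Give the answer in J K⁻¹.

Entropy is a state function: ΔS = nC_V ln(T₂/T₁) + nR ln(V₂/V₁), with C_V = 3R/2 = 12.47 J mol⁻¹ K⁻¹ for a monoatomic ideal gas.
ΔS = 0.642 × [12.47 × ln(767/288) + 8.314 × ln(14.4/12)] = 8.82 J/K.

ΔS = 8.82 J/K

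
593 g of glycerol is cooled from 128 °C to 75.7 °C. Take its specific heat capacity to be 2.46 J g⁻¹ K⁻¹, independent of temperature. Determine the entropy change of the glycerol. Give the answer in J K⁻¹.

In kelvin: T₁ = 401.15 K, T₂ = 348.85 K. ΔS = ∫dQ_rev/T = m c ln(T₂/T₁) = 593 × 2.46 × ln(348.85/401.15) = -204 J/K.

ΔS = -204 J/K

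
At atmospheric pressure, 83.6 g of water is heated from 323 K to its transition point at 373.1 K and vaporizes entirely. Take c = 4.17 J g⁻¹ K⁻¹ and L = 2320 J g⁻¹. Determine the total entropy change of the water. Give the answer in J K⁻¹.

Warming step: ΔS₁ = m c ln(T_tr/T_i) = 83.6 × 4.17 × ln(373.1/323) = 50.27 J/K.
Phase change: ΔS₂ = +mL/T_tr = 83.6 × 2320 / 373.1 = 519.8 J/K.
ΔS_total = (50.27) + (519.8) = 570 J/K.

ΔS = 570 J/K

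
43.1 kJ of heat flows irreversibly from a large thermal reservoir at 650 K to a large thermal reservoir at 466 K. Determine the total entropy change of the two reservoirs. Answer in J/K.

ΔS_hot = −Q/T_H = −43100/650 = -66.31 J/K and ΔS_cold = +Q/T_C = 43100/466 = 92.49 J/K.
ΔS_total = -66.31 + 92.49 = 26.2 J/K, positive as the second law requires.

ΔS_total = 26.2 J/K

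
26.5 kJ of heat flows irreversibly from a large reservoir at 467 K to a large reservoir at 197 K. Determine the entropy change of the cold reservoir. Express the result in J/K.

The cold reservoir gains heat Q, so ΔS_cold = +Q/T_C = 26500/197 = 135 J/K.

ΔS_cold = 135 J/K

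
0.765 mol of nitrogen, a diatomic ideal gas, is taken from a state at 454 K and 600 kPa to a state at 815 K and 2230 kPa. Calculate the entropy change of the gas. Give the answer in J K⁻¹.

ΔS = nC_p ln(T₂/T₁) − nR ln(P₂/P₁), with C_p = 7R/2 = 29.1 J mol⁻¹ K⁻¹ for a diatomic ideal gas.
ΔS = 0.765 × [29.1 × ln(815/454) − 8.314 × ln(2230/600)] = 4.67 J/K.

ΔS = 4.67 J/K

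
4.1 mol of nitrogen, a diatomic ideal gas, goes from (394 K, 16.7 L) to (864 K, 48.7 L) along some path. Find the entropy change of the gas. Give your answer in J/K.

ΔS = 103 J/K

Entropy is a state function: ΔS = nC_V ln(T₂/T₁) + nR ln(V₂/V₁), with C_V = 5R/2 = 20.79 J mol⁻¹ K⁻¹ for a diatomic ideal gas.
ΔS = 4.1 × [20.79 × ln(864/394) + 8.314 × ln(48.7/16.7)] = 103 J/K.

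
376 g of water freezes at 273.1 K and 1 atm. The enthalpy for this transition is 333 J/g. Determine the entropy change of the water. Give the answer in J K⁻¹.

ΔS = -458 J/K

Heat released by the substance: Q = −mL = −376 × 333 = −125208 J.
At constant T, ΔS = Q_rev/T = −125208 / 273.1 = -458 J/K.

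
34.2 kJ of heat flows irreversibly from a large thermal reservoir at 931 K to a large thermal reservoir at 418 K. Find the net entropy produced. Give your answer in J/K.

ΔS_hot = −Q/T_H = −34200/931 = -36.73 J/K and ΔS_cold = +Q/T_C = 34200/418 = 81.82 J/K.
ΔS_total = -36.73 + 81.82 = 45.1 J/K, positive as the second law requires.

ΔS_total = 45.1 J/K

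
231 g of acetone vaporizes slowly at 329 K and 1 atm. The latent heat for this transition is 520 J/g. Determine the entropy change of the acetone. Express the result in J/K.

ΔS = 365 J/K

Heat absorbed by the substance: Q = mL = 231 × 520 = 120120 J.
At constant T, ΔS = Q_rev/T = 120120 / 329 = 365 J/K.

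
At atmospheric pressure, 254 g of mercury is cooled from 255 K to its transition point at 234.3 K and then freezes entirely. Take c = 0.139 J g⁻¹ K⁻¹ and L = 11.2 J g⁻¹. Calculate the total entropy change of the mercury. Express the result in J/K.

Cooling step: ΔS₁ = m c ln(T_tr/T_i) = 254 × 0.139 × ln(234.3/255) = -2.989 J/K.
Phase change: ΔS₂ = −mL/T_tr = −254 × 11.2 / 234.3 = -12.14 J/K.
ΔS_total = (-2.989) + (-12.14) = -15.1 J/K.

ΔS = -15.1 J/K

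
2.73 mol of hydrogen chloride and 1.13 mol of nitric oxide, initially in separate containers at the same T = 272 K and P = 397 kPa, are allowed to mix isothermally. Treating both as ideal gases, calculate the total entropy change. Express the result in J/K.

Mole fractions: x_A = 2.73/3.86 = 0.707, x_B = 0.293.
ΔS_mix = −R(n_A ln x_A + n_B ln x_B) = −8.314 × (2.73 ln 0.707 + 1.13 ln 0.293) = 19.4 J/K.

ΔS_mix = 19.4 J/K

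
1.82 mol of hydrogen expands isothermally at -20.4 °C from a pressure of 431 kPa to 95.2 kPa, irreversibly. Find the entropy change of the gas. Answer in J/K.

ΔS_gas = 22.9 J/K

Entropy is a state function, so ΔS_gas depends only on the end states.
For an isothermal ideal gas ΔS_gas = nR ln(P₁/P₂) = 1.82 × 8.314 × ln(431/95.2) = 22.9 J/K.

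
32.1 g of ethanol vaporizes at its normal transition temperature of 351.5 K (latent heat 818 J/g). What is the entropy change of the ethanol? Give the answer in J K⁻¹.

Heat absorbed by the substance: Q = mL = 32.1 × 818 = 26257.8 J.
At constant T, ΔS = Q_rev/T = 26257.8 / 351.5 = 74.7 J/K.

ΔS = 74.7 J/K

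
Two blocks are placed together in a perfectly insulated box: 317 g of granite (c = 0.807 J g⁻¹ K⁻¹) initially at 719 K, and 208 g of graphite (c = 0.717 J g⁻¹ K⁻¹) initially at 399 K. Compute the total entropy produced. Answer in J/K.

ΔS_total = 15.3 J/K

Energy balance: T_f = (m₁c₁T₁ + m₂c₂T₂)/(m₁c₁ + m₂c₂) = 601.15 K.
ΔS₁ = m₁c₁ ln(T_f/T₁) = 255.819 × ln(601.15/719) = -45.8 J/K.
ΔS₂ = m₂c₂ ln(T_f/T₂) = 149.136 × ln(601.15/399) = 61.13 J/K.
ΔS_total = -45.8 + 61.13 = 15.3 J/K.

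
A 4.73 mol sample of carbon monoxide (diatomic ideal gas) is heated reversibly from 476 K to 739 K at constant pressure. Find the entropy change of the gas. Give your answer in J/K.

ΔS = 60.5 J/K

At constant pressure, ΔS = nC_p ln(T₂/T₁) with C_p = 7R/2 = 29.1 J mol⁻¹ K⁻¹.
ΔS = 4.73 × 29.1 × ln(739/476) = 60.5 J/K.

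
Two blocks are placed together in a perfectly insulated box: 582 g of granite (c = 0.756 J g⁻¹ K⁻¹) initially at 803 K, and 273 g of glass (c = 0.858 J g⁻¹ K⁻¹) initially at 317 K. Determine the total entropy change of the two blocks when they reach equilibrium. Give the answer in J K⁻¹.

Energy balance: T_f = (m₁c₁T₁ + m₂c₂T₂)/(m₁c₁ + m₂c₂) = 634.16 K.
ΔS₁ = m₁c₁ ln(T_f/T₁) = 439.992 × ln(634.16/803) = -103.86 J/K.
ΔS₂ = m₂c₂ ln(T_f/T₂) = 234.234 × ln(634.16/317) = 162.42 J/K.
ΔS_total = -103.86 + 162.42 = 58.6 J/K.

ΔS_total = 58.6 J/K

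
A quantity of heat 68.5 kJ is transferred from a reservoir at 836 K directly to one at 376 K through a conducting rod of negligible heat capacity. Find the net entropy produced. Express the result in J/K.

ΔS_hot = −Q/T_H = −68500/836 = -81.94 J/K and ΔS_cold = +Q/T_C = 68500/376 = 182.2 J/K.
ΔS_total = -81.94 + 182.2 = 100 J/K, positive as the second law requires.

ΔS_total = 100 J/K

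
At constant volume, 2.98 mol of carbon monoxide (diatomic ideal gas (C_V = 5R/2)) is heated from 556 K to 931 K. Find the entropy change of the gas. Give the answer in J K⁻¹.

At constant volume, ΔS = nC_V ln(T₂/T₁) with C_V = 5R/2 = 20.79 J mol⁻¹ K⁻¹.
ΔS = 2.98 × 20.79 × ln(931/556) = 31.9 J/K.

ΔS = 31.9 J/K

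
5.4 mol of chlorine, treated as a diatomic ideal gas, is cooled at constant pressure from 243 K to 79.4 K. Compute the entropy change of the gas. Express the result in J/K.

ΔS = -176 J/K

At constant pressure, ΔS = nC_p ln(T₂/T₁) with C_p = 7R/2 = 29.1 J mol⁻¹ K⁻¹.
ΔS = 5.4 × 29.1 × ln(79.4/243) = -176 J/K.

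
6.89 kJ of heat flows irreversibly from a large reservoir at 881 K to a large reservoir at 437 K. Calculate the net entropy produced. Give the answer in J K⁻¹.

ΔS_hot = −Q/T_H = −6890/881 = -7.821 J/K and ΔS_cold = +Q/T_C = 6890/437 = 15.77 J/K.
ΔS_total = -7.821 + 15.77 = 7.95 J/K, positive as the second law requires.

ΔS_total = 7.95 J/K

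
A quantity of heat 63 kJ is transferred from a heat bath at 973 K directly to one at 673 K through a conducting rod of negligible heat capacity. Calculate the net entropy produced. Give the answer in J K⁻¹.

ΔS_total = 28.9 J/K

ΔS_hot = −Q/T_H = −63000/973 = -64.75 J/K and ΔS_cold = +Q/T_C = 63000/673 = 93.61 J/K.
ΔS_total = -64.75 + 93.61 = 28.9 J/K, positive as the second law requires.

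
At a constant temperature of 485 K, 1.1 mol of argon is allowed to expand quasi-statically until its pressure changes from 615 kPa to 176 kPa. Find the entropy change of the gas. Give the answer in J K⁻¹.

ΔS_gas = 11.4 J/K

For an isothermal ideal gas ΔS_gas = nR ln(P₁/P₂) = 1.1 × 8.314 × ln(615/176) = 11.4 J/K.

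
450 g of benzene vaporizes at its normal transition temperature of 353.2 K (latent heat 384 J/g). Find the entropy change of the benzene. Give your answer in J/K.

ΔS = 489 J/K

Heat absorbed by the substance: Q = mL = 450 × 384 = 172800 J.
At constant T, ΔS = Q_rev/T = 172800 / 353.2 = 489 J/K.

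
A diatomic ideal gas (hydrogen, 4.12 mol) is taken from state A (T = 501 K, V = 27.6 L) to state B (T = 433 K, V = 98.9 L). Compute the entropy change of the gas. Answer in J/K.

ΔS = 31.2 J/K

Entropy is a state function: ΔS = nC_V ln(T₂/T₁) + nR ln(V₂/V₁), with C_V = 5R/2 = 20.79 J mol⁻¹ K⁻¹ for a diatomic ideal gas.
ΔS = 4.12 × [20.79 × ln(433/501) + 8.314 × ln(98.9/27.6)] = 31.2 J/K.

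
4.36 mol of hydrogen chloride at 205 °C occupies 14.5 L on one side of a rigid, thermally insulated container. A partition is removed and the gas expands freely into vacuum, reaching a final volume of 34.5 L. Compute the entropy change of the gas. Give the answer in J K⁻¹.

For an ideal gas in free expansion Q = 0 and W = 0, so T is unchanged.
Entropy is a state function; using a reversible isothermal path, ΔS_gas = nR ln(V₂/V₁) = 4.36 × 8.314 × ln(34.5/14.5) = 31.4 J/K.

ΔS_gas = 31.4 J/K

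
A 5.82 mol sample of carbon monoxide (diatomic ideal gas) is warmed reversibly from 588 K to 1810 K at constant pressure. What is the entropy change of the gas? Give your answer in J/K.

ΔS = 190 J/K

At constant pressure, ΔS = nC_p ln(T₂/T₁) with C_p = 7R/2 = 29.1 J mol⁻¹ K⁻¹.
ΔS = 5.82 × 29.1 × ln(1810/588) = 190 J/K.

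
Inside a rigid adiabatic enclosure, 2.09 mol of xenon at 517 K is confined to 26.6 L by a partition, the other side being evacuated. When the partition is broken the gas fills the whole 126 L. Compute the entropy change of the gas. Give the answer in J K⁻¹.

ΔS_gas = 27 J/K

For an ideal gas in free expansion Q = 0 and W = 0, so T is unchanged.
Entropy is a state function; using a reversible isothermal path, ΔS_gas = nR ln(V₂/V₁) = 2.09 × 8.314 × ln(126/26.6) = 27 J/K.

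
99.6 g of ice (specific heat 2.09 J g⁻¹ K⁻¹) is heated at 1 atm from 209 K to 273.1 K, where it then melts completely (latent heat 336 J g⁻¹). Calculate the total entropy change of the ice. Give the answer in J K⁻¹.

Warming step: ΔS₁ = m c ln(T_tr/T_i) = 99.6 × 2.09 × ln(273.1/209) = 55.68 J/K.
Phase change: ΔS₂ = +mL/T_tr = 99.6 × 336 / 273.1 = 122.5 J/K.
ΔS_total = (55.68) + (122.5) = 178 J/K.

ΔS = 178 J/K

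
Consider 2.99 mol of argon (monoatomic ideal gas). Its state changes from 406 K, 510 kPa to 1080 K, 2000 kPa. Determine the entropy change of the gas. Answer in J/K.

ΔS = 26.8 J/K

ΔS = nC_p ln(T₂/T₁) − nR ln(P₂/P₁), with C_p = 5R/2 = 20.79 J mol⁻¹ K⁻¹ for a monoatomic ideal gas.
ΔS = 2.99 × [20.79 × ln(1080/406) − 8.314 × ln(2000/510)] = 26.8 J/K.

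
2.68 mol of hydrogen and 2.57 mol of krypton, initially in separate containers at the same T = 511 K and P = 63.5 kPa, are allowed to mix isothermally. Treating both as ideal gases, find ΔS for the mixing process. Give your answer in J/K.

Mole fractions: x_A = 2.68/5.25 = 0.51, x_B = 0.49.
ΔS_mix = −R(n_A ln x_A + n_B ln x_B) = −8.314 × (2.68 ln 0.51 + 2.57 ln 0.49) = 30.2 J/K.

ΔS_mix = 30.2 J/K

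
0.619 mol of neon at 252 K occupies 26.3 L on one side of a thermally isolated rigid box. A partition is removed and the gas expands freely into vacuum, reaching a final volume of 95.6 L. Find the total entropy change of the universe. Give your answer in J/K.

ΔS_universe = 6.64 J/K

No heat is exchanged and no work is done, so the ideal-gas temperature stays constant.
Entropy is a state function; using a reversible isothermal path, ΔS_gas = nR ln(V₂/V₁) = 0.619 × 8.314 × ln(95.6/26.3) = 6.64 J/K.
The insulated surroundings exchange no heat, so ΔS_surr = 0 and ΔS_universe = ΔS_gas.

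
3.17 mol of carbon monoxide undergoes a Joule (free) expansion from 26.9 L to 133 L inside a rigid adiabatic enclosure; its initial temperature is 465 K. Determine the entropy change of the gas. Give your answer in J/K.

ΔS_gas = 42.1 J/K

For an ideal gas in free expansion Q = 0 and W = 0, so T is unchanged.
Entropy is a state function; using a reversible isothermal path, ΔS_gas = nR ln(V₂/V₁) = 3.17 × 8.314 × ln(133/26.9) = 42.1 J/K.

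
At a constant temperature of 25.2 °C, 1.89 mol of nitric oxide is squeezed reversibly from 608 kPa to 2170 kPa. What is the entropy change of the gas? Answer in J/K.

For an isothermal ideal gas ΔS_gas = nR ln(P₁/P₂) = 1.89 × 8.314 × ln(608/2170) = -20 J/K.

ΔS_gas = -20 J/K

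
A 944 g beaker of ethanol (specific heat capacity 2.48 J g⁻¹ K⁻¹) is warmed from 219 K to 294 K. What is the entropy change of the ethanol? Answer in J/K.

ΔS = 689 J/K

ΔS = ∫dQ_rev/T = m c ln(T₂/T₁) = 944 × 2.48 × ln(294/219) = 689 J/K.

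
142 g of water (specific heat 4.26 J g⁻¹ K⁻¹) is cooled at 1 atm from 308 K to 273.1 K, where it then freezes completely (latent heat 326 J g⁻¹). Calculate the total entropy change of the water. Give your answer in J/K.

Cooling step: ΔS₁ = m c ln(T_tr/T_i) = 142 × 4.26 × ln(273.1/308) = -72.75 J/K.
Phase change: ΔS₂ = −mL/T_tr = −142 × 326 / 273.1 = -169.5 J/K.
ΔS_total = (-72.75) + (-169.5) = -242 J/K.

ΔS = -242 J/K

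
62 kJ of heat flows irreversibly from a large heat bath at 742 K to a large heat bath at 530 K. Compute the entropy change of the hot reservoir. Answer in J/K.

The hot reservoir loses heat Q, so ΔS_hot = −Q/T_H = −62000/742 = -83.6 J/K.

ΔS_hot = -83.6 J/K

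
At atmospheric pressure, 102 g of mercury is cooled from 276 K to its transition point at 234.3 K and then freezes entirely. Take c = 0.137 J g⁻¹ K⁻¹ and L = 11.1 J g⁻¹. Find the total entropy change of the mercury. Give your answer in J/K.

Cooling step: ΔS₁ = m c ln(T_tr/T_i) = 102 × 0.137 × ln(234.3/276) = -2.289 J/K.
Phase change: ΔS₂ = −mL/T_tr = −102 × 11.1 / 234.3 = -4.832 J/K.
ΔS_total = (-2.289) + (-4.832) = -7.12 J/K.

ΔS = -7.12 J/K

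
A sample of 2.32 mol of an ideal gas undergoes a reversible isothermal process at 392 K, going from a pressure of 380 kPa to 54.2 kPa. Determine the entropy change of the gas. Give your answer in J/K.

For an isothermal ideal gas ΔS_gas = nR ln(P₁/P₂) = 2.32 × 8.314 × ln(380/54.2) = 37.6 J/K.

ΔS_gas = 37.6 J/K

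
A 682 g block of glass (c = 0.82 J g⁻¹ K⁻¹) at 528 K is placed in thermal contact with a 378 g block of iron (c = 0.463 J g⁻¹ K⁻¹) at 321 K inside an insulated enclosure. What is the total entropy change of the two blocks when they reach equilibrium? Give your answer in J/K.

ΔS_total = 15.1 J/K

Energy balance: T_f = (m₁c₁T₁ + m₂c₂T₂)/(m₁c₁ + m₂c₂) = 478.66 K.
ΔS₁ = m₁c₁ ln(T_f/T₁) = 559.24 × ln(478.66/528) = -54.86 J/K.
ΔS₂ = m₂c₂ ln(T_f/T₂) = 175.014 × ln(478.66/321) = 69.93 J/K.
ΔS_total = -54.86 + 69.93 = 15.1 J/K.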